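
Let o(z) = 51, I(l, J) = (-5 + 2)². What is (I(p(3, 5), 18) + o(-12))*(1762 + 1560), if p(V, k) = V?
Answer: 199320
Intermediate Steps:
I(l, J) = 9 (I(l, J) = (-3)² = 9)
(I(p(3, 5), 18) + o(-12))*(1762 + 1560) = (9 + 51)*(1762 + 1560) = 60*3322 = 199320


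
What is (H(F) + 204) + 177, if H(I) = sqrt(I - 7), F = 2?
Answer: 381 + I*sqrt(5) ≈ 381.0 + 2.2361*I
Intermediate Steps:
H(I) = sqrt(-7 + I)
(H(F) + 204) + 177 = (sqrt(-7 + 2) + 204) + 177 = (sqrt(-5) + 204) + 177 = (I*sqrt(5) + 204) + 177 = (204 + I*sqrt(5)) + 177 = 381 + I*sqrt(5)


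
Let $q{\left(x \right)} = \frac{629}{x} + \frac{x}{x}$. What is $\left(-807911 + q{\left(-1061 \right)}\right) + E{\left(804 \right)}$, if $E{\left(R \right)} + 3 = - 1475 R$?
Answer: $- \frac{2115436222}{1061} \approx -1.9938 \cdot 10^{6}$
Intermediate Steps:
$E{\left(R \right)} = -3 - 1475 R$
$q{\left(x \right)} = 1 + \frac{629}{x}$ ($q{\left(x \right)} = \frac{629}{x} + 1 = 1 + \frac{629}{x}$)
$\left(-807911 + q{\left(-1061 \right)}\right) + E{\left(804 \right)} = \left(-807911 + \frac{629 - 1061}{-1061}\right) - 1185903 = \left(-807911 - - \frac{432}{1061}\right) - 1185903 = \left(-807911 + \frac{432}{1061}\right) - 1185903 = - \frac{857193139}{1061} - 1185903 = - \frac{2115436222}{1061}$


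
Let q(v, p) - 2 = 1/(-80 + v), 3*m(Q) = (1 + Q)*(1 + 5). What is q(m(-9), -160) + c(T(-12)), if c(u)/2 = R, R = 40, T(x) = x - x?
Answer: 7871/96 ≈ 81.990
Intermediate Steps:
m(Q) = 2 + 2*Q (m(Q) = ((1 + Q)*(1 + 5))/3 = ((1 + Q)*6)/3 = (6 + 6*Q)/3 = 2 + 2*Q)
T(x) = 0
c(u) = 80 (c(u) = 2*40 = 80)
q(v, p) = 2 + 1/(-80 + v)
q(m(-9), -160) + c(T(-12)) = (-159 + 2*(2 + 2*(-9)))/(-80 + (2 + 2*(-9))) + 80 = (-159 + 2*(2 - 18))/(-80 + (2 - 18)) + 80 = (-159 + 2*(-16))/(-80 - 16) + 80 = (-159 - 32)/(-96) + 80 = -1/96*(-191) + 80 = 191/96 + 80 = 7871/96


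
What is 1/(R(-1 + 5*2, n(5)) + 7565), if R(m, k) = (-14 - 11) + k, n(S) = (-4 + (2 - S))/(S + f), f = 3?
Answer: 8/60313 ≈ 0.00013264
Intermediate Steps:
n(S) = (-2 - S)/(3 + S) (n(S) = (-4 + (2 - S))/(S + 3) = (-2 - S)/(3 + S))
R(m, k) = -25 + k
1/(R(-1 + 5*2, n(5)) + 7565) = 1/((-25 + (-2 - 1*5)/(3 + 5)) + 7565) = 1/((-25 + (-2 - 5)/8) + 7565) = 1/((-25 + (⅛)*(-7)) + 7565) = 1/((-25 - 7/8) + 7565) = 1/(-207/8 + 7565) = 1/(60313/8) = 8/60313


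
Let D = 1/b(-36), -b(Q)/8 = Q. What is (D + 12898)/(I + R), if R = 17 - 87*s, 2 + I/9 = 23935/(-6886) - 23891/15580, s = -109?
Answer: 49814922843125/36447442690536 ≈ 1.3668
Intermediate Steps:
I = -3383948187/53641940 (I = -18 + 9*(23935/(-6886) - 23891/15580) = -18 + 9*(23935*(-1/6886) - 23891*1/15580) = -18 + 9*(-23935/6886 - 23891/15580) = -18 + 9*(-268710363/53641940) = -18 - 2418393267/53641940 = -3383948187/53641940 ≈ -63.084)
b(Q) = -8*Q
R = 9500 (R = 17 - 87*(-109) = 17 + 9483 = 9500)
D = 1/288 (D = 1/(-8*(-36)) = 1/288 ≈ 0.0034722)
(D + 12898)/(I + R) = (1/288 + 12898)/(-3383948187/53641940 + 9500) = 3714625/(288*(506214481813/53641940)) = (3714625/288)*(53641940/506214481813) = 49814922843125/36447442690536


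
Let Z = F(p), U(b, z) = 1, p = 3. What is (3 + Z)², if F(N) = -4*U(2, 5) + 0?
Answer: 1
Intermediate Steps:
F(N) = -4 (F(N) = -4*1 + 0 = -4 + 0 = -4)
Z = -4
(3 + Z)² = (3 - 4)² = (-1)² = 1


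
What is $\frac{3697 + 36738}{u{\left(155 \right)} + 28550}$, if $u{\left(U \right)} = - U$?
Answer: $\frac{8087}{5679} \approx 1.424$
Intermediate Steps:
$\frac{3697 + 36738}{u{\left(155 \right)} + 28550} = \frac{3697 + 36738}{\left(-1\right) 155 + 28550} = \frac{40435}{-155 + 28550} = \frac{40435}{28395} = 40435 \cdot \frac{1}{28395} = \frac{8087}{5679}$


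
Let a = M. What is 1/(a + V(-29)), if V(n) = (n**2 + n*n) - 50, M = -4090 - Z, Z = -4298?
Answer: 1/1840 ≈ 0.00054348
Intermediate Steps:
M = 208 (M = -4090 - 1*(-4298) = -4090 + 4298 = 208)
V(n) = -50 + 2*n**2 (V(n) = (n**2 + n**2) - 50 = 2*n**2 - 50 = -50 + 2*n**2)
a = 208
1/(a + V(-29)) = 1/(208 + (-50 + 2*(-29)**2)) = 1/(208 + (-50 + 2*841)) = 1/(208 + (-50 + 1682)) = 1/(208 + 1632) = 1/1840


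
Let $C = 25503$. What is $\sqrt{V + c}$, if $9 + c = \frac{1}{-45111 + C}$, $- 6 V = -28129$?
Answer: $\frac{\sqrt{49972675922}}{3268} \approx 68.404$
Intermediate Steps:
$V = \frac{28129}{6}$ ($V = \left(- \frac{1}{6}\right) \left(-28129\right) = \frac{28129}{6} \approx 4688.2$)
$c = - \frac{176473}{19608}$ ($c = -9 + \frac{1}{-45111 + 25503} = -9 + \frac{1}{-19608} = -9 - \frac{1}{19608} = - \frac{176473}{19608} \approx -9.0$)
$\sqrt{V + c} = \sqrt{\frac{28129}{6} - \frac{176473}{19608}} = \sqrt{\frac{30583033}{6536}} = \frac{\sqrt{49972675922}}{3268}$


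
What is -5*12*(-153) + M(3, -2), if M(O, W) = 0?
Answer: 9180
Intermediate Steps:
-5*12*(-153) + M(3, -2) = -5*12*(-153) + 0 = -60*(-153) + 0 = 9180 + 0 = 9180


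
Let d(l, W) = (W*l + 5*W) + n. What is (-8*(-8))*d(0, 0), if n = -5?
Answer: -320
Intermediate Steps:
d(l, W) = -5 + 5*W + W*l (d(l, W) = (W*l + 5*W) - 5 = (5*W + W*l) - 5 = -5 + 5*W + W*l)
(-8*(-8))*d(0, 0) = (-8*(-8))*(-5 + 5*0 + 0*0) = 64*(-5 + 0 + 0) = 64*(-5) = -320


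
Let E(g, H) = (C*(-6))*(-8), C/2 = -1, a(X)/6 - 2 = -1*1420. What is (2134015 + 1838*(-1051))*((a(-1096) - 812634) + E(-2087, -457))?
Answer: -166117558926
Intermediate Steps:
a(X) = -8508 (a(X) = 12 + 6*(-1*1420) = 12 + 6*(-1420) = 12 - 8520 = -8508)
C = -2 (C = 2*(-1) = -2)
E(g, H) = -96 (E(g, H) = -2*(-6)*(-8) = 12*(-8) = -96)
(2134015 + 1838*(-1051))*((a(-1096) - 812634) + E(-2087, -457)) = (2134015 + 1838*(-1051))*((-8508 - 812634) - 96) = (2134015 - 1931738)*(-821142 - 96) = 202277*(-821238) = -166117558926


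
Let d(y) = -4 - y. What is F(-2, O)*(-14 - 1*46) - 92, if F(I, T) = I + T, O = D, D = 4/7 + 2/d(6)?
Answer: 40/7 ≈ 5.7143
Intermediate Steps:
D = 13/35 (D = 4/7 + 2/(-4 - 1*6) = 4*(⅐) + 2/(-4 - 6) = 4/7 + 2/(-10) = 4/7 + 2*(-⅒) = 4/7 - ⅕ = 13/35 ≈ 0.37143)
O = 13/35 ≈ 0.37143
F(-2, O)*(-14 - 1*46) - 92 = (-2 + 13/35)*(-14 - 1*46) - 92 = -57*(-14 - 46)/35 - 92 = -57/35*(-60) - 92 = 684/7 - 92 = 40/7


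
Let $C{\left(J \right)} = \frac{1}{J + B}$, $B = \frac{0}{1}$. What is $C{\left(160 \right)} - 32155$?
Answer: $- \frac{5144799}{160} \approx -32155.0$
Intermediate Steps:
$B = 0$ ($B = 0 \cdot 1 = 0$)
$C{\left(J \right)} = \frac{1}{J}$ ($C{\left(J \right)} = \frac{1}{J + 0} = \frac{1}{J}$)
$C{\left(160 \right)} - 32155 = \frac{1}{160} - 32155 = - \frac{5144799}{160}$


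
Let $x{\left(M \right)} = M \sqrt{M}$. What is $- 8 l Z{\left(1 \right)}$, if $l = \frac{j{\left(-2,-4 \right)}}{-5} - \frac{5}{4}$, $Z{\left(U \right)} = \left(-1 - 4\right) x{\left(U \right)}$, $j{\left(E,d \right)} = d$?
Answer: $-18$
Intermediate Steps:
$x{\left(M \right)} = M^{\frac{3}{2}}$
$Z{\left(U \right)} = - 5 U^{\frac{3}{2}}$ ($Z{\left(U \right)} = \left(-1 - 4\right) U^{\frac{3}{2}} = - 5 U^{\frac{3}{2}}$)
$l = - \frac{9}{20}$ ($l = - \frac{4}{-5} - \frac{5}{4} = \left(-4\right) \left(- \frac{1}{5}\right) - \frac{5}{4} = \frac{4}{5} - \frac{5}{4} = - \frac{9}{20} \approx -0.45$)
$- 8 l Z{\left(1 \right)} = \left(-8\right) \left(- \frac{9}{20}\right) \left(- 5 \cdot 1^{\frac{3}{2}}\right) = \frac{18 \left(\left(-5\right) 1\right)}{5} = \frac{18}{5} \left(-5\right) = -18$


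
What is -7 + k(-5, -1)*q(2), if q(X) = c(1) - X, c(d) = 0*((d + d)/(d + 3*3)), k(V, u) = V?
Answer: 3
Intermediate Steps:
c(d) = 0 (c(d) = 0*((2*d)/(d + 9)) = 0*((2*d)/(9 + d)) = 0*(2*d/(9 + d)) = 0)
q(X) = -X (q(X) = 0 - X = -X)
-7 + k(-5, -1)*q(2) = -7 - (-5)*2 = -7 - 5*(-2) = -7 + 10 = 3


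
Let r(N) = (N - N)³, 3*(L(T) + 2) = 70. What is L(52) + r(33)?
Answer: 64/3 ≈ 21.333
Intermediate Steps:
L(T) = 64/3 (L(T) = -2 + (⅓)*70 = -2 + 70/3 = 64/3)
r(N) = 0 (r(N) = 0³ = 0)
L(52) + r(33) = 64/3 + 0 = 64/3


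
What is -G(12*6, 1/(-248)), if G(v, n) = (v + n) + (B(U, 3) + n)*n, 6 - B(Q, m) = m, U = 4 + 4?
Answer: -4427297/61504 ≈ -71.984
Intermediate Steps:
U = 8
B(Q, m) = 6 - m
G(v, n) = n + v + n*(3 + n) (G(v, n) = (v + n) + ((6 - 1*3) + n)*n = (n + v) + ((6 - 3) + n)*n = (n + v) + (3 + n)*n = (n + v) + n*(3 + n) = n + v + n*(3 + n))
-G(12*6, 1/(-248)) = -(12*6 + (1/(-248))² + 4/(-248)) = -(72 + (-1/248)² + 4*(-1/248)) = -(72 + 1/61504 - 1/62) = -1*4427297/61504 = -4427297/61504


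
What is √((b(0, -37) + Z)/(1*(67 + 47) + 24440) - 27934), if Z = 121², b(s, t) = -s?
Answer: I*√16841018824430/24554 ≈ 167.13*I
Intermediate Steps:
Z = 14641
√((b(0, -37) + Z)/(1*(67 + 47) + 24440) - 27934) = √((-1*0 + 14641)/(1*(67 + 47) + 24440) - 27934) = √((0 + 14641)/(1*114 + 24440) - 27934) = √(14641/(114 + 24440) - 27934) = √(14641/24554 - 27934) = √(-685876795/24554) = I*√16841018824430/24554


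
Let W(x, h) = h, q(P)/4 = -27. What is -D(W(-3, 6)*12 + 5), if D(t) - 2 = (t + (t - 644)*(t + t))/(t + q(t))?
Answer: -87303/31 ≈ -2816.2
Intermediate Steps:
q(P) = -108 (q(P) = 4*(-27) = -108)
D(t) = 2 + (t + 2*t*(-644 + t))/(-108 + t) (D(t) = 2 + (t + (t - 644)*(t + t))/(t - 108) = 2 + (t + (-644 + t)*(2*t))/(-108 + t) = 2 + (t + 2*t*(-644 + t))/(-108 + t))
-D(W(-3, 6)*12 + 5) = -(-216 - 1285*(6*12 + 5) + 2*(6*12 + 5)**2)/(-108 + (6*12 + 5)) = -(-216 - 1285*(72 + 5) + 2*(72 + 5)**2)/(-108 + (72 + 5)) = -(-216 - 1285*77 + 2*77**2)/(-108 + 77) = -(-216 - 98945 + 2*5929)/(-31) = -(-1)*(-216 - 98945 + 11858)/31 = -(-1)*(-87303)/31 = -1*87303/31 = -87303/31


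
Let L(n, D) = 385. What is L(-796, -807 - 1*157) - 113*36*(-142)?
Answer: 578041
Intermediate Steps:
L(-796, -807 - 1*157) - 113*36*(-142) = 385 - 113*36*(-142) = 385 - 4068*(-142) = 385 - 1*(-577656) = 385 + 577656 = 578041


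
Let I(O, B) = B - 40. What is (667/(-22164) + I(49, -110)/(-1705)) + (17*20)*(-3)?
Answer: -7708645007/7557924 ≈ -1019.9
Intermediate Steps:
I(O, B) = -40 + B
(667/(-22164) + I(49, -110)/(-1705)) + (17*20)*(-3) = (667/(-22164) + (-40 - 110)/(-1705)) + (17*20)*(-3) = (667*(-1/22164) - 150*(-1/1705)) + 340*(-3) = (-667/22164 + 30/341) - 1020 = 437473/7557924 - 1020 = -7708645007/7557924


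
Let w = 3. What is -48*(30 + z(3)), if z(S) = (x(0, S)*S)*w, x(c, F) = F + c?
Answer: -2736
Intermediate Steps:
z(S) = 3*S**2 (z(S) = ((S + 0)*S)*3 = (S*S)*3 = S**2*3 = 3*S**2)
-48*(30 + z(3)) = -48*(30 + 3*3**2) = -48*(30 + 3*9) = -48*(30 + 27) = -48*57 = -2736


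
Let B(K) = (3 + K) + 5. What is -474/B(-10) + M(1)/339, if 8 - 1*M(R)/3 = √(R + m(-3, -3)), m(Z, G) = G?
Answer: 26789/113 - I*√2/113 ≈ 237.07 - 0.012515*I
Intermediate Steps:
M(R) = 24 - 3*√(-3 + R) (M(R) = 24 - 3*√(R - 3) = 24 - 3*√(-3 + R))
B(K) = 8 + K
-474/B(-10) + M(1)/339 = -474/(8 - 10) + (24 - 3*√(-3 + 1))/339 = -474/(-2) + (24 - 3*I*√2)*(1/339) = -474*(-½) + (24 - 3*I*√2)*(1/339) = 237 + (24 - 3*I*√2)*(1/339) = 237 + (8/113 - I*√2/113) = 26789/113 - I*√2/113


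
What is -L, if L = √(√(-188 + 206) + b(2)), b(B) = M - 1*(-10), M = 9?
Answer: -√(19 + 3*√2) ≈ -4.8211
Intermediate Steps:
b(B) = 19 (b(B) = 9 - 1*(-10) = 9 + 10 = 19)
L = √(19 + 3*√2) (L = √(√(-188 + 206) + 19) = √(√18 + 19) = √(3*√2 + 19) = √(19 + 3*√2) ≈ 4.8211)
-L = -√(19 + 3*√2)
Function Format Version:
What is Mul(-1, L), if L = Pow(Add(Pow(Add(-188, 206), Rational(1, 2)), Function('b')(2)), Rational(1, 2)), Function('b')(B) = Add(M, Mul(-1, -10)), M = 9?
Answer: Mul(-1, Pow(Add(19, Mul(3, Pow(2, Rational(1, 2)))), Rational(1, 2))) ≈ -4.8211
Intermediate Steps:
Function('b')(B) = 19 (Function('b')(B) = Add(9, Mul(-1, -10)) = Add(9, 10) = 19)
L = Pow(Add(19, Mul(3, Pow(2, Rational(1, 2)))), Rational(1, 2)) (L = Pow(Add(Pow(Add(-188, 206), Rational(1, 2)), 19), Rational(1, 2)) = Pow(Add(Pow(18, Rational(1, 2)), 19), Rational(1, 2)) = Pow(Add(Mul(3, Pow(2, Rational(1, 2))), 19), Rational(1, 2)) = Pow(Add(19, Mul(3, Pow(2, Rational(1, 2)))), Rational(1, 2)) ≈ 4.8211)
Mul(-1, L) = Mul(-1, Pow(Add(19, Mul(3, Pow(2, Rational(1, 2)))), Rational(1, 2)))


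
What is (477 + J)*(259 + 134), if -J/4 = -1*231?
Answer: 550593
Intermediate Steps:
J = 924 (J = -(-4)*231 = -4*(-231) = 924)
(477 + J)*(259 + 134) = (477 + 924)*(259 + 134) = 1401*393 = 550593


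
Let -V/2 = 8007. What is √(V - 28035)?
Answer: I*√44049 ≈ 209.88*I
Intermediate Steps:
V = -16014 (V = -2*8007 = -16014)
√(V - 28035) = √(-16014 - 28035) = √(-44049) = I*√44049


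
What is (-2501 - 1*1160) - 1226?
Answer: -4887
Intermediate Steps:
(-2501 - 1*1160) - 1226 = (-2501 - 1160) - 1226 = -3661 - 1226 = -4887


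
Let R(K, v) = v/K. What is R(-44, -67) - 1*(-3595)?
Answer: 158247/44 ≈ 3596.5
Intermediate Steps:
R(-44, -67) - 1*(-3595) = -67/(-44) - 1*(-3595) = -67*(-1/44) + 3595 = 67/44 + 3595 = 158247/44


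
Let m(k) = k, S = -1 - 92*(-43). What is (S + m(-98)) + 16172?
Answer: 20029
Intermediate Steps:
S = 3955 (S = -1 + 3956 = 3955)
(S + m(-98)) + 16172 = (3955 - 98) + 16172 = 3857 + 16172 = 20029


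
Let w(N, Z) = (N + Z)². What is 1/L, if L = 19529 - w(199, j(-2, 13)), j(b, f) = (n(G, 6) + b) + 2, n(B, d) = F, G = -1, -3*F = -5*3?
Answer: -1/22087 ≈ -4.5275e-5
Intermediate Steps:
F = 5 (F = -(-5)*3/3 = -⅓*(-15) = 5)
n(B, d) = 5
j(b, f) = 7 + b (j(b, f) = (5 + b) + 2 = 7 + b)
L = -22087 (L = 19529 - (199 + (7 - 2))² = 19529 - (199 + 5)² = 19529 - 1*204² = 19529 - 1*41616 = 19529 - 41616 = -22087)
1/L = 1/(-22087) = -1/22087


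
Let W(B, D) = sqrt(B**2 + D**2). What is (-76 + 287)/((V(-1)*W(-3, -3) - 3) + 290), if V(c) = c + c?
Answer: 60557/82297 + 1266*sqrt(2)/82297 ≈ 0.75759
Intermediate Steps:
V(c) = 2*c
(-76 + 287)/((V(-1)*W(-3, -3) - 3) + 290) = (-76 + 287)/(((2*(-1))*sqrt((-3)**2 + (-3)**2) - 3) + 290) = 211/((-2*sqrt(9 + 9) - 3) + 290) = 211/((-6*sqrt(2) - 3) + 290) = 211/((-3 - 6*sqrt(2)) + 290) = 211/(287 - 6*sqrt(2))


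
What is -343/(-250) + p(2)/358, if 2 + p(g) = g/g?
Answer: 30636/22375 ≈ 1.3692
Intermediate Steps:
p(g) = -1 (p(g) = -2 + g/g = -2 + 1 = -1)
-343/(-250) + p(2)/358 = -343/(-250) - 1/358 = -343*(-1/250) - 1*1/358 = 343/250 - 1/358 = 30636/22375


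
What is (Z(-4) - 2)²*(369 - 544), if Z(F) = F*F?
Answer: -34300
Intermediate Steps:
Z(F) = F²
(Z(-4) - 2)²*(369 - 544) = ((-4)² - 2)²*(369 - 544) = (16 - 2)²*(-175) = 14²*(-175) = 196*(-175) = -34300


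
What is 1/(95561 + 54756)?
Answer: 1/150317 ≈ 6.6526e-6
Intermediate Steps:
1/(95561 + 54756) = 1/150317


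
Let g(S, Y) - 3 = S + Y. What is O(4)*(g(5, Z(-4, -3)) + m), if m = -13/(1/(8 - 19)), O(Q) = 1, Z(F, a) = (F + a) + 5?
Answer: 149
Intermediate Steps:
Z(F, a) = 5 + F + a
m = 143 (m = -13/(1/(-11)) = -13/(-1/11) = -13*(-11) = 143)
g(S, Y) = 3 + S + Y (g(S, Y) = 3 + (S + Y) = 3 + S + Y)
O(4)*(g(5, Z(-4, -3)) + m) = 1*((3 + 5 + (5 - 4 - 3)) + 143) = 1*((3 + 5 - 2) + 143) = 1*(6 + 143) = 1*149 = 149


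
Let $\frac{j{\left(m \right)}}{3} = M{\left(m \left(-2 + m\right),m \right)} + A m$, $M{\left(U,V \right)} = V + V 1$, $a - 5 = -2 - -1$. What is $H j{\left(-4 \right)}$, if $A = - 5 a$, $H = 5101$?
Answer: $1101816$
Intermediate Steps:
$a = 4$ ($a = 5 - 1 = 4$)
$M{\left(U,V \right)} = 2 V$ ($M{\left(U,V \right)} = V + V = 2 V$)
$A = -20$ ($A = \left(-5\right) 4 = -20$)
$j{\left(m \right)} = - 54 m$ ($j{\left(m \right)} = 3 \left(2 m - 20 m\right) = 3 \left(- 18 m\right) = - 54 m$)
$H j{\left(-4 \right)} = 5101 \left(\left(-54\right) \left(-4\right)\right) = 5101 \cdot 216 = 1101816$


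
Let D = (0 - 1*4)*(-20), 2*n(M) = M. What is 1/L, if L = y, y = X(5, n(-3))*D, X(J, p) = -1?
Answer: -1/80 ≈ -0.012500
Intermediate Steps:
n(M) = M/2
D = 80 (D = (0 - 4)*(-20) = -4*(-20) = 80)
y = -80 (y = -1*80 = -80)
L = -80
1/L = 1/(-80) = -1/80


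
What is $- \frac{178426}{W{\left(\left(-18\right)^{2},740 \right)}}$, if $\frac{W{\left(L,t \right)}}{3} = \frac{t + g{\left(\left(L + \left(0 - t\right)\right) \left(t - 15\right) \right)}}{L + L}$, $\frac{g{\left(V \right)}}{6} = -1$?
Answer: $- \frac{19270008}{367} \approx -52507.0$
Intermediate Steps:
$g{\left(V \right)} = -6$ ($g{\left(V \right)} = 6 \left(-1\right) = -6$)
$W{\left(L,t \right)} = \frac{3 \left(-6 + t\right)}{2 L}$ ($W{\left(L,t \right)} = 3 \frac{t - 6}{L + L} = 3 \frac{-6 + t}{2 L} = \frac{3 \left(-6 + t\right)}{2 L}$)
$- \frac{178426}{W{\left(\left(-18\right)^{2},740 \right)}} = - \frac{178426}{\frac{3}{2} \frac{1}{\left(-18\right)^{2}} \left(-6 + 740\right)} = - \frac{178426}{\frac{3}{2} \cdot \frac{1}{324} \cdot 734} = - \frac{178426}{\frac{367}{108}} = \left(-178426\right) \frac{108}{367} = - \frac{19270008}{367}$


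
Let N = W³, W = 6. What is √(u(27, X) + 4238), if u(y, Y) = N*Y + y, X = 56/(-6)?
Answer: √2249 ≈ 47.424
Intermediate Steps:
X = -28/3 (X = 56*(-⅙) = -28/3 ≈ -9.3333)
N = 216 (N = 6³ = 216)
u(y, Y) = y + 216*Y (u(y, Y) = 216*Y + y = y + 216*Y)
√(u(27, X) + 4238) = √((27 + 216*(-28/3)) + 4238) = √((27 - 2016) + 4238) = √(-1989 + 4238) = √2249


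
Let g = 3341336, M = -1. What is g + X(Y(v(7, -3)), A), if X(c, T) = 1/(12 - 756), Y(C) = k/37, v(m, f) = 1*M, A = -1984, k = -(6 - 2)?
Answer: 2485953983/744 ≈ 3.3413e+6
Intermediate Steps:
k = -4 (k = -1*4 = -4)
v(m, f) = -1 (v(m, f) = 1*(-1) = -1)
Y(C) = -4/37
X(c, T) = -1/744 (X(c, T) = 1/(-744) = -1/744)
g + X(Y(v(7, -3)), A) = 3341336 - 1/744 = 2485953983/744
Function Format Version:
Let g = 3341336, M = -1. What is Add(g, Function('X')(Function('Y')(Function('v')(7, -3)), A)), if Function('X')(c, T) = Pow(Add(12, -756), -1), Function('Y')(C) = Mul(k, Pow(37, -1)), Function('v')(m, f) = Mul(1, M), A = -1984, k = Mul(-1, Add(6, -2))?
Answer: Rational(2485953983, 744) ≈ 3.3413e+6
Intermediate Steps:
k = -4 (k = Mul(-1, 4) = -4)
Function('v')(m, f) = -1 (Function('v')(m, f) = Mul(1, -1) = -1)
Function('Y')(C) = Rational(-4, 37) (Function('Y')(C) = Mul(-4, Pow(37, -1)) = Mul(-4, Rational(1, 37)) = Rational(-4, 37))
Function('X')(c, T) = Rational(-1, 744) (Function('X')(c, T) = Pow(-744, -1) = Rational(-1, 744))
Add(g, Function('X')(Function('Y')(Function('v')(7, -3)), A)) = Add(3341336, Rational(-1, 744)) = Rational(2485953983, 744)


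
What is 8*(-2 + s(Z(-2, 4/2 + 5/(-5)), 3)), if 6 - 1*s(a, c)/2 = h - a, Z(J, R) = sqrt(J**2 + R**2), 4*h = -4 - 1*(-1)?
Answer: 92 + 16*sqrt(5) ≈ 127.78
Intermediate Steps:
h = -3/4 (h = (-4 - 1*(-1))/4 = (-4 + 1)/4 = (1/4)*(-3) = -3/4 ≈ -0.75000)
s(a, c) = 27/2 + 2*a (s(a, c) = 12 - 2*(-3/4 - a) = 12 + (3/2 + 2*a) = 27/2 + 2*a)
8*(-2 + s(Z(-2, 4/2 + 5/(-5)), 3)) = 8*(-2 + (27/2 + 2*sqrt((-2)**2 + (4/2 + 5/(-5))**2))) = 8*(-2 + (27/2 + 2*sqrt(4 + (4*(1/2) + 5*(-1/5))**2))) = 8*(-2 + (27/2 + 2*sqrt(4 + (2 - 1)**2))) = 8*(-2 + (27/2 + 2*sqrt(4 + 1**2))) = 8*(-2 + (27/2 + 2*sqrt(4 + 1))) = 8*(-2 + (27/2 + 2*sqrt(5))) = 8*(23/2 + 2*sqrt(5)) = 92 + 16*sqrt(5)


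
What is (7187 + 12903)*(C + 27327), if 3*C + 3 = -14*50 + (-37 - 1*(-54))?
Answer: 1633216550/3 ≈ 5.4441e+8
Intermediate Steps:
C = -686/3 (C = -1 + (-14*50 + (-37 - 1*(-54)))/3 = -1 + (-700 + (-37 + 54))/3 = -1 + (-700 + 17)/3 = -1 + (⅓)*(-683) = -1 - 683/3 = -686/3 ≈ -228.67)
(7187 + 12903)*(C + 27327) = (7187 + 12903)*(-686/3 + 27327) = 20090*(81295/3) = 1633216550/3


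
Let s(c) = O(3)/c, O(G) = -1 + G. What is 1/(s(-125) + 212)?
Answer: 125/26498 ≈ 0.0047173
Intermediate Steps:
s(c) = 2/c (s(c) = (-1 + 3)/c = 2/c)
1/(s(-125) + 212) = 1/(2/(-125) + 212) = 1/(2*(-1/125) + 212) = 1/(-2/125 + 212) = 1/(26498/125) = 125/26498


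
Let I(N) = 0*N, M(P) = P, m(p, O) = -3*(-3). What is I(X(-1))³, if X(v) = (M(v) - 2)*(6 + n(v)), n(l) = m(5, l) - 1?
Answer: 0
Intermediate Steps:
m(p, O) = 9
n(l) = 8 (n(l) = 9 - 1 = 8)
X(v) = -28 + 14*v (X(v) = (v - 2)*(6 + 8) = (-2 + v)*14 = -28 + 14*v)
I(N) = 0
I(X(-1))³ = 0³ = 0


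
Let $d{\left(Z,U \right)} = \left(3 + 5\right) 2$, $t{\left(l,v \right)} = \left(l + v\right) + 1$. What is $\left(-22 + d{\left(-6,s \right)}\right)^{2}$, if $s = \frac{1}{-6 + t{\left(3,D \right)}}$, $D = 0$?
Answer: $36$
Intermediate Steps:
$t{\left(l,v \right)} = 1 + l + v$
$s = - \frac{1}{2}$ ($s = \frac{1}{-6 + \left(1 + 3 + 0\right)} = \frac{1}{-6 + 4} = \frac{1}{-2} = - \frac{1}{2} \approx -0.5$)
$d{\left(Z,U \right)} = 16$ ($d{\left(Z,U \right)} = 8 \cdot 2 = 16$)
$\left(-22 + d{\left(-6,s \right)}\right)^{2} = \left(-22 + 16\right)^{2} = \left(-6\right)^{2} = 36$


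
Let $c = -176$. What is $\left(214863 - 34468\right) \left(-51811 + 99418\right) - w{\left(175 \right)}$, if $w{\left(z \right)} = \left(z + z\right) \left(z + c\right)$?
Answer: $8588065115$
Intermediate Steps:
$w{\left(z \right)} = 2 z \left(-176 + z\right)$ ($w{\left(z \right)} = \left(z + z\right) \left(z - 176\right) = 2 z \left(-176 + z\right)$)
$\left(214863 - 34468\right) \left(-51811 + 99418\right) - w{\left(175 \right)} = \left(214863 - 34468\right) \left(-51811 + 99418\right) - 2 \cdot 175 \left(-176 + 175\right) = 180395 \cdot 47607 - 2 \cdot 175 \left(-1\right) = 8588064765 - -350 = 8588064765 + 350 = 8588065115$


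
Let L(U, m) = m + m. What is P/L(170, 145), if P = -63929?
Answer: -63929/290 ≈ -220.44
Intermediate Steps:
L(U, m) = 2*m
P/L(170, 145) = -63929/(2*145) = -63929/290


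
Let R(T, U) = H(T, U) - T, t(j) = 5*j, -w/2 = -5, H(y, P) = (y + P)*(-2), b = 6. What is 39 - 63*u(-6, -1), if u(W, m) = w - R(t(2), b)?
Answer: -3237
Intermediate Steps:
H(y, P) = -2*P - 2*y (H(y, P) = (P + y)*(-2) = -2*P - 2*y)
w = 10 (w = -2*(-5) = 10)
R(T, U) = -3*T - 2*U (R(T, U) = (-2*U - 2*T) - T = (-2*T - 2*U) - T = -3*T - 2*U)
u(W, m) = 52 (u(W, m) = 10 - (-15*2 - 2*6) = 10 - (-3*10 - 12) = 10 - (-30 - 12) = 10 - 1*(-42) = 10 + 42 = 52)
39 - 63*u(-6, -1) = 39 - 63*52 = 39 - 3276 = -3237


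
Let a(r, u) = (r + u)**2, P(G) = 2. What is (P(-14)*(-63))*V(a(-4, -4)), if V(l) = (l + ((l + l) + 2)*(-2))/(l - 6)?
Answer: 12348/29 ≈ 425.79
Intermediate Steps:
V(l) = (-4 - 3*l)/(-6 + l) (V(l) = (l + (2*l + 2)*(-2))/(-6 + l) = (l + (2 + 2*l)*(-2))/(-6 + l) = (l + (-4 - 4*l))/(-6 + l) = (-4 - 3*l)/(-6 + l))
(P(-14)*(-63))*V(a(-4, -4)) = (2*(-63))*((-4 - 3*(-4 - 4)**2)/(-6 + (-4 - 4)**2)) = -126*(-4 - 3*(-8)**2)/(-6 + (-8)**2) = -126*(-4 - 3*64)/(-6 + 64) = -126*(-4 - 192)/58 = -63*(-196)/29 = -126*(-98/29) = 12348/29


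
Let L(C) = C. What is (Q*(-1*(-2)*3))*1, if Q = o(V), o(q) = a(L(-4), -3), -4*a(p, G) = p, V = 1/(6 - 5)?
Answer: 6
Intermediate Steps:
V = 1 (V = 1/1 = 1)
a(p, G) = -p/4
o(q) = 1 (o(q) = -¼*(-4) = 1)
Q = 1
(Q*(-1*(-2)*3))*1 = (1*(-1*(-2)*3))*1 = (1*(2*3))*1 = (1*6)*1 = 6*1 = 6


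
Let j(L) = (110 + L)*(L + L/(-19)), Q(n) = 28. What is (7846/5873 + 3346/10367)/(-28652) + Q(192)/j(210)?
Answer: 1027945889561/2691496115380800 ≈ 0.00038192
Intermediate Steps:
j(L) = 18*L*(110 + L)/19 (j(L) = (110 + L)*(L + L*(-1/19)) = (110 + L)*(L - L/19) = (110 + L)*(18*L/19) = 18*L*(110 + L)/19)
(7846/5873 + 3346/10367)/(-28652) + Q(192)/j(210) = (7846/5873 + 3346/10367)/(-28652) + 28/(((18/19)*210*(110 + 210))) = (7846*(1/5873) + 3346*(1/10367))*(-1/28652) + 28/(((18/19)*210*320)) = (7846/5873 + 478/1481)*(-1/28652) + 28/(1209600/19) = (14427220/8697913)*(-1/28652) + 28*(19/1209600) = -3606805/62303150819 + 19/43200 = 1027945889561/2691496115380800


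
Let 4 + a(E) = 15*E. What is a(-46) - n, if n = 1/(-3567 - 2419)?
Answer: -4154283/5986 ≈ -694.00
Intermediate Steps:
a(E) = -4 + 15*E
n = -1/5986 (n = 1/(-5986) = -1/5986 ≈ -0.00016706)
a(-46) - n = (-4 + 15*(-46)) - 1*(-1/5986) = (-4 - 690) + 1/5986 = -694 + 1/5986 = -4154283/5986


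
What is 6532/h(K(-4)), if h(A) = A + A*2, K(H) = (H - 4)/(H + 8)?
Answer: -3266/3 ≈ -1088.7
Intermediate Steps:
K(H) = (-4 + H)/(8 + H)
h(A) = 3*A (h(A) = A + 2*A = 3*A)
6532/h(K(-4)) = 6532/((3*((-4 - 4)/(8 - 4)))) = 6532/((3*(-8/4))) = 6532/((3*((¼)*(-8)))) = 6532/((3*(-2))) = 6532/(-6) = 6532*(-⅙) = -3266/3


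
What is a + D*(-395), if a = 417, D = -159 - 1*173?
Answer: 131557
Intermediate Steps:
D = -332 (D = -159 - 173 = -332)
a + D*(-395) = 417 - 332*(-395) = 417 + 131140 = 131557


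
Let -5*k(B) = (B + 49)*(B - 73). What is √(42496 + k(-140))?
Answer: √965485/5 ≈ 196.52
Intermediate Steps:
k(B) = -(-73 + B)*(49 + B)/5 (k(B) = -(B + 49)*(B - 73)/5 = -(49 + B)*(-73 + B)/5 = -(-73 + B)*(49 + B)/5)
√(42496 + k(-140)) = √(42496 + (3577/5 - ⅕*(-140)² + (24/5)*(-140))) = √(42496 + (3577/5 - ⅕*19600 - 672)) = √(42496 + (3577/5 - 3920 - 672)) = √(42496 - 19383/5) = √(193097/5) = √965485/5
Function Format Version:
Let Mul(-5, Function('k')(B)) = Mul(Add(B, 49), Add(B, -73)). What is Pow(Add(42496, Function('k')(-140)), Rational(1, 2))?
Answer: Mul(Rational(1, 5), Pow(965485, Rational(1, 2))) ≈ 196.52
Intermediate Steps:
Function('k')(B) = Mul(Rational(-1, 5), Add(-73, B), Add(49, B)) (Function('k')(B) = Mul(Rational(-1, 5), Mul(Add(B, 49), Add(B, -73))) = Mul(Rational(-1, 5), Mul(Add(49, B), Add(-73, B))) = Mul(Rational(-1, 5), Mul(Add(-73, B), Add(49, B))) = Mul(Rational(-1, 5), Add(-73, B), Add(49, B)))
Pow(Add(42496, Function('k')(-140)), Rational(1, 2)) = Pow(Add(42496, Add(Rational(3577, 5), Mul(Rational(-1, 5), Pow(-140, 2)), Mul(Rational(24, 5), -140))), Rational(1, 2)) = Pow(Add(42496, Add(Rational(3577, 5), Mul(Rational(-1, 5), 19600), -672)), Rational(1, 2)) = Pow(Add(42496, Add(Rational(3577, 5), -3920, -672)), Rational(1, 2)) = Pow(Add(42496, Rational(-19383, 5)), Rational(1, 2)) = Pow(Rational(193097, 5), Rational(1, 2)) = Mul(Rational(1, 5), Pow(965485, Rational(1, 2)))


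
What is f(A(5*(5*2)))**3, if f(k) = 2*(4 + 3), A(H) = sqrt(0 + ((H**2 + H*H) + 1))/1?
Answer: 2744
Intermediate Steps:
A(H) = sqrt(1 + 2*H**2) (A(H) = sqrt(0 + ((H**2 + H**2) + 1))*1 = sqrt(0 + (2*H**2 + 1))*1 = sqrt(0 + (1 + 2*H**2))*1 = sqrt(1 + 2*H**2)*1 = sqrt(1 + 2*H**2))
f(k) = 14 (f(k) = 2*7 = 14)
f(A(5*(5*2)))**3 = 14**3 = 2744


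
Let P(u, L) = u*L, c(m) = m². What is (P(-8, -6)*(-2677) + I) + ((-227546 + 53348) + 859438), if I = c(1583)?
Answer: 3062633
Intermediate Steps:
I = 2505889 (I = 1583² = 2505889)
P(u, L) = L*u
(P(-8, -6)*(-2677) + I) + ((-227546 + 53348) + 859438) = (-6*(-8)*(-2677) + 2505889) + ((-227546 + 53348) + 859438) = (48*(-2677) + 2505889) + (-174198 + 859438) = (-128496 + 2505889) + 685240 = 2377393 + 685240 = 3062633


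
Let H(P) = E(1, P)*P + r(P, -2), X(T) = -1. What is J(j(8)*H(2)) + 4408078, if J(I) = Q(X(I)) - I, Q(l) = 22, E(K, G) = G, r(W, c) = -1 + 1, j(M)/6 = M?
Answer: 4407908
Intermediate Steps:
j(M) = 6*M
r(W, c) = 0
H(P) = P**2 (H(P) = P*P + 0 = P**2 + 0 = P**2)
J(I) = 22 - I
J(j(8)*H(2)) + 4408078 = (22 - 6*8*2**2) + 4408078 = (22 - 48*4) + 4408078 = (22 - 1*192) + 4408078 = (22 - 192) + 4408078 = -170 + 4408078 = 4407908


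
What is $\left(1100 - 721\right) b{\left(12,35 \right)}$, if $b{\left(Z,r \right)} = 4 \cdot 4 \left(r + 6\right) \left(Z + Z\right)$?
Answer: $5966976$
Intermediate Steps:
$b{\left(Z,r \right)} = 2 Z \left(96 + 16 r\right)$ ($b{\left(Z,r \right)} = 4 \cdot 4 \left(6 + r\right) 2 Z = 4 \left(24 + 4 r\right) 2 Z = \left(96 + 16 r\right) 2 Z = 2 Z \left(96 + 16 r\right)$)
$\left(1100 - 721\right) b{\left(12,35 \right)} = \left(1100 - 721\right) 32 \cdot 12 \left(6 + 35\right) = 379 \cdot 32 \cdot 12 \cdot 41 = 379 \cdot 15744 = 5966976$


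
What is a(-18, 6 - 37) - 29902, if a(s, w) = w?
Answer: -29933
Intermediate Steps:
a(-18, 6 - 37) - 29902 = (6 - 37) - 29902 = -31 - 29902 = -29933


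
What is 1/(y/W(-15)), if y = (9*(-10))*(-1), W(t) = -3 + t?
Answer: -⅕ ≈ -0.20000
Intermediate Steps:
y = 90 (y = -90*(-1) = 90)
1/(y/W(-15)) = 1/(90/(-3 - 15)) = 1/(90/(-18)) = 1/(90*(-1/18)) = 1/(-5) = -⅕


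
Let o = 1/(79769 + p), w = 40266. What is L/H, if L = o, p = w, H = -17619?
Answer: -1/2114896665 ≈ -4.7284e-10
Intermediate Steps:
p = 40266
o = 1/120035 (o = 1/(79769 + 40266) = 1/120035 ≈ 8.3309e-6)
L = 1/120035 ≈ 8.3309e-6
L/H = (1/120035)/(-17619) = (1/120035)*(-1/17619) = -1/2114896665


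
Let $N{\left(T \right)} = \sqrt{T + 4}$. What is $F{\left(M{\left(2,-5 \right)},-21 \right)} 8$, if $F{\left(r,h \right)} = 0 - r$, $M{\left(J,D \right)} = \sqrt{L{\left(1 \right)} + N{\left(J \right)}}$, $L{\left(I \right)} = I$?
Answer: $- 8 \sqrt{1 + \sqrt{6}} \approx -14.858$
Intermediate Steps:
$N{\left(T \right)} = \sqrt{4 + T}$
$M{\left(J,D \right)} = \sqrt{1 + \sqrt{4 + J}}$
$F{\left(r,h \right)} = - r$
$F{\left(M{\left(2,-5 \right)},-21 \right)} 8 = - \sqrt{1 + \sqrt{4 + 2}} \cdot 8 = - \sqrt{1 + \sqrt{6}} \cdot 8 = - 8 \sqrt{1 + \sqrt{6}}$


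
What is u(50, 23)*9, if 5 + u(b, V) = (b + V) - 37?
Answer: 279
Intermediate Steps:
u(b, V) = -42 + V + b (u(b, V) = -5 + ((b + V) - 37) = -5 + ((V + b) - 37) = -5 + (-37 + V + b) = -42 + V + b)
u(50, 23)*9 = (-42 + 23 + 50)*9 = 31*9 = 279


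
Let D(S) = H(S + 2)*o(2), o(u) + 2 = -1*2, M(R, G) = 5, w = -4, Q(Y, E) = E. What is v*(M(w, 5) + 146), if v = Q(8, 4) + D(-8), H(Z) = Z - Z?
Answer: 604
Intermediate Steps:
H(Z) = 0
o(u) = -4 (o(u) = -2 - 1*2 = -2 - 2 = -4)
D(S) = 0 (D(S) = 0*(-4) = 0)
v = 4 (v = 4 + 0 = 4)
v*(M(w, 5) + 146) = 4*(5 + 146) = 4*151 = 604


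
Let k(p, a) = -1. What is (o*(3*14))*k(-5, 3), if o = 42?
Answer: -1764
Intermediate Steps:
(o*(3*14))*k(-5, 3) = (42*(3*14))*(-1) = (42*42)*(-1) = 1764*(-1) = -1764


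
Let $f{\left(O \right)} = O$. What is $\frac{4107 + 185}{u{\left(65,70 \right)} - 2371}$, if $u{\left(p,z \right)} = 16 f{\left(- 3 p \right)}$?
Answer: $- \frac{4292}{5491} \approx -0.78164$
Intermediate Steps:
$u{\left(p,z \right)} = - 48 p$ ($u{\left(p,z \right)} = 16 \left(- 3 p\right) = - 48 p$)
$\frac{4107 + 185}{u{\left(65,70 \right)} - 2371} = \frac{4107 + 185}{\left(-48\right) 65 - 2371} = \frac{4292}{-3120 - 2371} = \frac{4292}{-5491} = 4292 \left(- \frac{1}{5491}\right) = - \frac{4292}{5491}$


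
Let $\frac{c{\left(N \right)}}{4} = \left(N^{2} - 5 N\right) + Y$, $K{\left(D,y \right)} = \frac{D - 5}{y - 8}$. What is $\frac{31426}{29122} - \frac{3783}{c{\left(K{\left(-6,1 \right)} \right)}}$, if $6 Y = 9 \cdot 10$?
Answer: $- \frac{889841865}{9144308} \approx -97.311$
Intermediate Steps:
$Y = 15$ ($Y = \frac{9 \cdot 10}{6} = \frac{1}{6} \cdot 90 = 15$)
$K{\left(D,y \right)} = \frac{-5 + D}{-8 + y}$
$c{\left(N \right)} = 60 - 20 N + 4 N^{2}$ ($c{\left(N \right)} = 4 \left(\left(N^{2} - 5 N\right) + 15\right) = 4 \left(15 + N^{2} - 5 N\right) = 60 - 20 N + 4 N^{2}$)
$\frac{31426}{29122} - \frac{3783}{c{\left(K{\left(-6,1 \right)} \right)}} = \frac{31426}{29122} - \frac{3783}{60 - 20 \frac{-5 - 6}{-8 + 1} + 4 \left(\frac{-5 - 6}{-8 + 1}\right)^{2}} = 31426 \cdot \frac{1}{29122} - \frac{3783}{60 - 20 \frac{1}{-7} \left(-11\right) + 4 \left(\frac{1}{-7} \left(-11\right)\right)^{2}} = \frac{15713}{14561} - \frac{3783}{60 - 20 \left(\left(- \frac{1}{7}\right) \left(-11\right)\right) + 4 \left(\left(- \frac{1}{7}\right) \left(-11\right)\right)^{2}} = \frac{15713}{14561} - \frac{3783}{60 - \frac{220}{7} + 4 \left(\frac{11}{7}\right)^{2}} = \frac{15713}{14561} - \frac{3783}{60 - \frac{220}{7} + 4 \cdot \frac{121}{49}} = \frac{15713}{14561} - \frac{3783}{60 - \frac{220}{7} + \frac{484}{49}} = \frac{15713}{14561} - \frac{3783}{\frac{1884}{49}} = \frac{15713}{14561} - \frac{61789}{628} = - \frac{889841865}{9144308}$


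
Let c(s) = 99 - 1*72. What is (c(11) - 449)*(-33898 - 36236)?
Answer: 29596548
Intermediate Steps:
c(s) = 27 (c(s) = 99 - 72 = 27)
(c(11) - 449)*(-33898 - 36236) = (27 - 449)*(-33898 - 36236) = -422*(-70134) = 29596548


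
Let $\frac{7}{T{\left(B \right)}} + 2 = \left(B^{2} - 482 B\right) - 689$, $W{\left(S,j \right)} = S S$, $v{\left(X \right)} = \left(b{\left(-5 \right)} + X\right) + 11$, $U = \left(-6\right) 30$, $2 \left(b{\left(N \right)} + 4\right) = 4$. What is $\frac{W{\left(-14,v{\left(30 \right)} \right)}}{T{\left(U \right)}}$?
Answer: $3317132$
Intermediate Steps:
$b{\left(N \right)} = -2$ ($b{\left(N \right)} = -4 + \frac{1}{2} \cdot 4 = -4 + 2 = -2$)
$U = -180$
$v{\left(X \right)} = 9 + X$ ($v{\left(X \right)} = \left(-2 + X\right) + 11 = 9 + X$)
$W{\left(S,j \right)} = S^{2}$
$T{\left(B \right)} = \frac{7}{-691 + B^{2} - 482 B}$ ($T{\left(B \right)} = \frac{7}{-2 - \left(689 - B^{2} + 482 B\right)} = \frac{7}{-691 + B^{2} - 482 B}$)
$\frac{W{\left(-14,v{\left(30 \right)} \right)}}{T{\left(U \right)}} = \frac{\left(-14\right)^{2}}{7 \frac{1}{-691 + \left(-180\right)^{2} - -86760}} = \frac{196}{7 \frac{1}{-691 + 32400 + 86760}} = \frac{196}{7 \cdot \frac{1}{118469}} = \frac{196}{\frac{7}{118469}} = 196 \cdot \frac{118469}{7} = 3317132$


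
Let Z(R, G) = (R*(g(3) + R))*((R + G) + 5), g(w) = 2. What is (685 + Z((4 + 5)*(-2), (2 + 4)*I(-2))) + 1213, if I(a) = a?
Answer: -5302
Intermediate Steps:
Z(R, G) = R*(2 + R)*(5 + G + R) (Z(R, G) = (R*(2 + R))*((R + G) + 5) = (R*(2 + R))*((G + R) + 5) = (R*(2 + R))*(5 + G + R) = R*(2 + R)*(5 + G + R))
(685 + Z((4 + 5)*(-2), (2 + 4)*I(-2))) + 1213 = (685 + ((4 + 5)*(-2))*(10 + ((4 + 5)*(-2))**2 + 2*((2 + 4)*(-2)) + 7*((4 + 5)*(-2)) + ((2 + 4)*(-2))*((4 + 5)*(-2)))) + 1213 = (685 + (9*(-2))*(10 + (9*(-2))**2 + 2*(6*(-2)) + 7*(9*(-2)) + (6*(-2))*(9*(-2)))) + 1213 = (685 - 18*(10 + (-18)**2 + 2*(-12) + 7*(-18) - 12*(-18))) + 1213 = (685 - 18*(10 + 324 - 24 - 126 + 216)) + 1213 = (685 - 18*400) + 1213 = (685 - 7200) + 1213 = -6515 + 1213 = -5302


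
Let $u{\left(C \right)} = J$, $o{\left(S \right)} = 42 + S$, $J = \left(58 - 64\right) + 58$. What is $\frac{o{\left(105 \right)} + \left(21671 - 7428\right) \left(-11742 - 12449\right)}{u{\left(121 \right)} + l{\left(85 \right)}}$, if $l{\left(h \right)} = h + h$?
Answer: $- \frac{172276133}{111} \approx -1.552 \cdot 10^{6}$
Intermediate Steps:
$l{\left(h \right)} = 2 h$
$J = 52$ ($J = -6 + 58 = 52$)
$u{\left(C \right)} = 52$
$\frac{o{\left(105 \right)} + \left(21671 - 7428\right) \left(-11742 - 12449\right)}{u{\left(121 \right)} + l{\left(85 \right)}} = \frac{\left(42 + 105\right) + \left(21671 - 7428\right) \left(-11742 - 12449\right)}{52 + 2 \cdot 85} = \frac{147 + 14243 \left(-24191\right)}{52 + 170} = \frac{147 - 344552413}{222} = \left(-344552266\right) \frac{1}{222} = - \frac{172276133}{111}$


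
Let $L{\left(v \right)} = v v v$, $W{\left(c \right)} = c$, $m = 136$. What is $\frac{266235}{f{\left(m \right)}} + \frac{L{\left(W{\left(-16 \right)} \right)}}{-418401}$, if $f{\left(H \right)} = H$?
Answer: $\frac{111393547291}{56902536} \approx 1957.6$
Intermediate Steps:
$L{\left(v \right)} = v^{3}$ ($L{\left(v \right)} = v^{2} v = v^{3}$)
$\frac{266235}{f{\left(m \right)}} + \frac{L{\left(W{\left(-16 \right)} \right)}}{-418401} = \frac{266235}{136} + \frac{\left(-16\right)^{3}}{-418401} = 266235 \cdot \frac{1}{136} - - \frac{4096}{418401} = \frac{266235}{136} + \frac{4096}{418401} = \frac{111393547291}{56902536}$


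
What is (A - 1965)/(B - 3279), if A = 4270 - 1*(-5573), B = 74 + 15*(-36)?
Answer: -7878/3745 ≈ -2.1036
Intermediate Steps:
B = -466 (B = 74 - 540 = -466)
A = 9843 (A = 4270 + 5573 = 9843)
(A - 1965)/(B - 3279) = (9843 - 1965)/(-466 - 3279) = 7878/(-3745) = 7878*(-1/3745) = -7878/3745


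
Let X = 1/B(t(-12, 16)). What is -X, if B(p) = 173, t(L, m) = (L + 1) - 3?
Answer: -1/173 ≈ -0.0057803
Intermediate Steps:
t(L, m) = -2 + L (t(L, m) = (1 + L) - 3 = -2 + L)
X = 1/173 ≈ 0.0057803
-X = -1*1/173 = -1/173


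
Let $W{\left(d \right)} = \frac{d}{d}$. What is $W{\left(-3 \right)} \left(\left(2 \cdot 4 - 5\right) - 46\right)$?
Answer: $-43$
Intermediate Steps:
$W{\left(d \right)} = 1$
$W{\left(-3 \right)} \left(\left(2 \cdot 4 - 5\right) - 46\right) = 1 \left(\left(2 \cdot 4 - 5\right) - 46\right) = 1 \left(\left(8 - 5\right) - 46\right) = 1 \left(3 - 46\right) = 1 \left(-43\right) = -43$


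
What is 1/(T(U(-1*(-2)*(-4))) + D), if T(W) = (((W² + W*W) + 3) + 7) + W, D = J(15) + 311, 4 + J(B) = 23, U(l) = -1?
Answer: 1/341 ≈ 0.0029326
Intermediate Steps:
J(B) = 19 (J(B) = -4 + 23 = 19)
D = 330 (D = 19 + 311 = 330)
T(W) = 10 + W + 2*W² (T(W) = (((W² + W²) + 3) + 7) + W = ((2*W² + 3) + 7) + W = ((3 + 2*W²) + 7) + W = (10 + 2*W²) + W = 10 + W + 2*W²)
1/(T(U(-1*(-2)*(-4))) + D) = 1/((10 - 1 + 2*(-1)²) + 330) = 1/((10 - 1 + 2*1) + 330) = 1/((10 - 1 + 2) + 330) = 1/(11 + 330) = 1/341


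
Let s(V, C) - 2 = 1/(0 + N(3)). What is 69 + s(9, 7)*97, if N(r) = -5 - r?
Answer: 2007/8 ≈ 250.88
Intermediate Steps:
s(V, C) = 15/8 (s(V, C) = 2 + 1/(0 + (-5 - 1*3)) = 2 + 1/(0 + (-5 - 3)) = 2 + 1/(0 - 8) = 2 + 1/(-8) = 2 - ⅛ = 15/8)
69 + s(9, 7)*97 = 69 + (15/8)*97 = 69 + 1455/8 = 2007/8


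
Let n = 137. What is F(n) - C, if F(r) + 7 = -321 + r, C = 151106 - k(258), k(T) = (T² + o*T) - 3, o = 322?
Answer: -1660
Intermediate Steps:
k(T) = -3 + T² + 322*T (k(T) = (T² + 322*T) - 3 = -3 + T² + 322*T)
C = 1469 (C = 151106 - (-3 + 258² + 322*258) = 151106 - (-3 + 66564 + 83076) = 151106 - 1*149637 = 151106 - 149637 = 1469)
F(r) = -328 + r (F(r) = -7 + (-321 + r) = -328 + r)
F(n) - C = (-328 + 137) - 1*1469 = -191 - 1469 = -1660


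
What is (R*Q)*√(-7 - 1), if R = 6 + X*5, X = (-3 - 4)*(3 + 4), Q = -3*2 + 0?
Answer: 2868*I*√2 ≈ 4056.0*I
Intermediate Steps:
Q = -6 (Q = -6 + 0 = -6)
X = -49 (X = -7*7 = -49)
R = -239 (R = 6 - 49*5 = 6 - 245 = -239)
(R*Q)*√(-7 - 1) = (-239*(-6))*√(-7 - 1) = 1434*√(-8) = 1434*(2*I*√2) = 2868*I*√2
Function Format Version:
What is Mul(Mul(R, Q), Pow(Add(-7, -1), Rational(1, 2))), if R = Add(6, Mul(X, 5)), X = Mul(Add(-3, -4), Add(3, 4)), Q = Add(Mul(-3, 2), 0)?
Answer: Mul(2868, I, Pow(2, Rational(1, 2))) ≈ Mul(4056.0, I)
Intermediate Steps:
Q = -6 (Q = Add(-6, 0) = -6)
X = -49 (X = Mul(-7, 7) = -49)
R = -239 (R = Add(6, Mul(-49, 5)) = Add(6, -245) = -239)
Mul(Mul(R, Q), Pow(Add(-7, -1), Rational(1, 2))) = Mul(Mul(-239, -6), Pow(Add(-7, -1), Rational(1, 2))) = Mul(1434, Pow(-8, Rational(1, 2))) = Mul(1434, Mul(2, I, Pow(2, Rational(1, 2)))) = Mul(2868, I, Pow(2, Rational(1, 2)))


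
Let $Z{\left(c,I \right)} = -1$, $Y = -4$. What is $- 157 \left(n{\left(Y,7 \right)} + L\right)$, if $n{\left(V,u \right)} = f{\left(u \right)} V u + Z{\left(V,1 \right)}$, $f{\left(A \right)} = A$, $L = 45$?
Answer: $23864$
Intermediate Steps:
$n{\left(V,u \right)} = -1 + V u^{2}$ ($n{\left(V,u \right)} = u V u - 1 = V u u - 1 = V u^{2} - 1 = -1 + V u^{2}$)
$- 157 \left(n{\left(Y,7 \right)} + L\right) = - 157 \left(\left(-1 - 4 \cdot 7^{2}\right) + 45\right) = - 157 \left(\left(-1 - 196\right) + 45\right) = - 157 \left(-197 + 45\right) = \left(-157\right) \left(-152\right) = 23864$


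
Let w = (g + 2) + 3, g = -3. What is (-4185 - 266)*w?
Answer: -8902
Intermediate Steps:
w = 2 (w = (-3 + 2) + 3 = -1 + 3 = 2)
(-4185 - 266)*w = (-4185 - 266)*2 = -4451*2 = -8902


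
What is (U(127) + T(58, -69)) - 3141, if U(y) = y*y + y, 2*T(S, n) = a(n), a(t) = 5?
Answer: 26235/2 ≈ 13118.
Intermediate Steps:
T(S, n) = 5/2 (T(S, n) = (½)*5 = 5/2)
U(y) = y + y² (U(y) = y² + y = y + y²)
(U(127) + T(58, -69)) - 3141 = (127*(1 + 127) + 5/2) - 3141 = (127*128 + 5/2) - 3141 = (16256 + 5/2) - 3141 = 32517/2 - 3141 = 26235/2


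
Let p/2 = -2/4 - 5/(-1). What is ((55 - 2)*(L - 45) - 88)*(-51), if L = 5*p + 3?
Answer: -3621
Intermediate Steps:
p = 9 (p = 2*(-2/4 - 5/(-1)) = 2*(-2*¼ - 5*(-1)) = 2*(-½ + 5) = 2*(9/2) = 9)
L = 48 (L = 5*9 + 3 = 45 + 3 = 48)
((55 - 2)*(L - 45) - 88)*(-51) = ((55 - 2)*(48 - 45) - 88)*(-51) = (53*3 - 88)*(-51) = (159 - 88)*(-51) = 71*(-51) = -3621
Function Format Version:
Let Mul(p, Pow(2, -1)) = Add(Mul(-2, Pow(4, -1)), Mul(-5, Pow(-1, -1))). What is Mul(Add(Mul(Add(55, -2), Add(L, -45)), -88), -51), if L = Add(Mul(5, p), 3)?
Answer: -3621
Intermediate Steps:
p = 9 (p = Mul(2, Add(Mul(-2, Pow(4, -1)), Mul(-5, Pow(-1, -1)))) = Mul(2, Add(Mul(-2, Rational(1, 4)), Mul(-5, -1))) = Mul(2, Add(Rational(-1, 2), 5)) = Mul(2, Rational(9, 2)) = 9)
L = 48 (L = Add(Mul(5, 9), 3) = Add(45, 3) = 48)
Mul(Add(Mul(Add(55, -2), Add(L, -45)), -88), -51) = Mul(Add(Mul(Add(55, -2), Add(48, -45)), -88), -51) = Mul(Add(Mul(53, 3), -88), -51) = Mul(Add(159, -88), -51) = Mul(71, -51) = -3621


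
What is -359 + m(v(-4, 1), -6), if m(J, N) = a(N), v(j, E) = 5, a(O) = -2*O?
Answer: -347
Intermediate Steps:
m(J, N) = -2*N
-359 + m(v(-4, 1), -6) = -359 - 2*(-6) = -359 + 12 = -347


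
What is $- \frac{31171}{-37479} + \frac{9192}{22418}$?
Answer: $\frac{521649223}{420102111} \approx 1.2417$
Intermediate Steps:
$- \frac{31171}{-37479} + \frac{9192}{22418} = \left(-31171\right) \left(- \frac{1}{37479}\right) + 9192 \cdot \frac{1}{22418} = \frac{31171}{37479} + \frac{4596}{11209} = \frac{521649223}{420102111}$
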